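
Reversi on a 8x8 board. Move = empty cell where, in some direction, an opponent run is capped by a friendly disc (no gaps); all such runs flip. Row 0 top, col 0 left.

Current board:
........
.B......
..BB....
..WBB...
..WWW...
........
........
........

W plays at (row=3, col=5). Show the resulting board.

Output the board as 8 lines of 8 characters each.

Place W at (3,5); scan 8 dirs for brackets.
Dir NW: first cell '.' (not opp) -> no flip
Dir N: first cell '.' (not opp) -> no flip
Dir NE: first cell '.' (not opp) -> no flip
Dir W: opp run (3,4) (3,3) capped by W -> flip
Dir E: first cell '.' (not opp) -> no flip
Dir SW: first cell 'W' (not opp) -> no flip
Dir S: first cell '.' (not opp) -> no flip
Dir SE: first cell '.' (not opp) -> no flip
All flips: (3,3) (3,4)

Answer: ........
.B......
..BB....
..WWWW..
..WWW...
........
........
........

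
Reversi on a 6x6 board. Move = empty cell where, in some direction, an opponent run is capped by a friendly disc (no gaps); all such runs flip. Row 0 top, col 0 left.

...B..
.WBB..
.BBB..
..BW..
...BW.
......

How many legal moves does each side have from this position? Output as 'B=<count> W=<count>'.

-- B to move --
(0,0): flips 1 -> legal
(0,1): flips 1 -> legal
(0,2): no bracket -> illegal
(1,0): flips 1 -> legal
(2,0): no bracket -> illegal
(2,4): no bracket -> illegal
(3,4): flips 1 -> legal
(3,5): no bracket -> illegal
(4,2): no bracket -> illegal
(4,5): flips 1 -> legal
(5,3): no bracket -> illegal
(5,4): no bracket -> illegal
(5,5): flips 2 -> legal
B mobility = 6
-- W to move --
(0,1): no bracket -> illegal
(0,2): no bracket -> illegal
(0,4): no bracket -> illegal
(1,0): no bracket -> illegal
(1,4): flips 2 -> legal
(2,0): no bracket -> illegal
(2,4): no bracket -> illegal
(3,0): no bracket -> illegal
(3,1): flips 2 -> legal
(3,4): no bracket -> illegal
(4,1): no bracket -> illegal
(4,2): flips 1 -> legal
(5,2): no bracket -> illegal
(5,3): flips 1 -> legal
(5,4): no bracket -> illegal
W mobility = 4

Answer: B=6 W=4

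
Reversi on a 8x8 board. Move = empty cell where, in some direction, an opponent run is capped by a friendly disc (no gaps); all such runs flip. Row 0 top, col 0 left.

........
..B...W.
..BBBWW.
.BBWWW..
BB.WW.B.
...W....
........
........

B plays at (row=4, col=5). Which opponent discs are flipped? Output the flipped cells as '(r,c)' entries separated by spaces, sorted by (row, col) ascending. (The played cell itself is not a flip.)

Answer: (3,4)

Derivation:
Dir NW: opp run (3,4) capped by B -> flip
Dir N: opp run (3,5) (2,5), next='.' -> no flip
Dir NE: first cell '.' (not opp) -> no flip
Dir W: opp run (4,4) (4,3), next='.' -> no flip
Dir E: first cell 'B' (not opp) -> no flip
Dir SW: first cell '.' (not opp) -> no flip
Dir S: first cell '.' (not opp) -> no flip
Dir SE: first cell '.' (not opp) -> no flip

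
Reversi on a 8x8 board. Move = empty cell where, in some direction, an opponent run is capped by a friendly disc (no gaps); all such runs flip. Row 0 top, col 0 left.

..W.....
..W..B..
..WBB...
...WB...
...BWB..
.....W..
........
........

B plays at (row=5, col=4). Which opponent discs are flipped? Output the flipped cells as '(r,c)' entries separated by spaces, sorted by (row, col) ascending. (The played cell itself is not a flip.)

Dir NW: first cell 'B' (not opp) -> no flip
Dir N: opp run (4,4) capped by B -> flip
Dir NE: first cell 'B' (not opp) -> no flip
Dir W: first cell '.' (not opp) -> no flip
Dir E: opp run (5,5), next='.' -> no flip
Dir SW: first cell '.' (not opp) -> no flip
Dir S: first cell '.' (not opp) -> no flip
Dir SE: first cell '.' (not opp) -> no flip

Answer: (4,4)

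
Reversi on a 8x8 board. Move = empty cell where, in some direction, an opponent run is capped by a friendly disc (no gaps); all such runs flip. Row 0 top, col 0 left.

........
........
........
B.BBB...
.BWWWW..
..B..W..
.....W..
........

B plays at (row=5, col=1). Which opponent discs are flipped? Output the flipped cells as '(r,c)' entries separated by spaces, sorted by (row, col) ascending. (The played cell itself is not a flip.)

Answer: (4,2)

Derivation:
Dir NW: first cell '.' (not opp) -> no flip
Dir N: first cell 'B' (not opp) -> no flip
Dir NE: opp run (4,2) capped by B -> flip
Dir W: first cell '.' (not opp) -> no flip
Dir E: first cell 'B' (not opp) -> no flip
Dir SW: first cell '.' (not opp) -> no flip
Dir S: first cell '.' (not opp) -> no flip
Dir SE: first cell '.' (not opp) -> no flip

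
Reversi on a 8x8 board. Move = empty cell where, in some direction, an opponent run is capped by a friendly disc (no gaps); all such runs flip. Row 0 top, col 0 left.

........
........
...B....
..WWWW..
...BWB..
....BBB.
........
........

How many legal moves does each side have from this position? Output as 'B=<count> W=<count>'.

-- B to move --
(2,1): flips 1 -> legal
(2,2): flips 2 -> legal
(2,4): flips 2 -> legal
(2,5): flips 2 -> legal
(2,6): no bracket -> illegal
(3,1): no bracket -> illegal
(3,6): no bracket -> illegal
(4,1): flips 1 -> legal
(4,2): no bracket -> illegal
(4,6): no bracket -> illegal
(5,3): no bracket -> illegal
B mobility = 5
-- W to move --
(1,2): flips 1 -> legal
(1,3): flips 1 -> legal
(1,4): flips 1 -> legal
(2,2): no bracket -> illegal
(2,4): no bracket -> illegal
(3,6): no bracket -> illegal
(4,2): flips 1 -> legal
(4,6): flips 1 -> legal
(4,7): no bracket -> illegal
(5,2): flips 1 -> legal
(5,3): flips 1 -> legal
(5,7): no bracket -> illegal
(6,3): no bracket -> illegal
(6,4): flips 1 -> legal
(6,5): flips 4 -> legal
(6,6): flips 1 -> legal
(6,7): flips 2 -> legal
W mobility = 11

Answer: B=5 W=11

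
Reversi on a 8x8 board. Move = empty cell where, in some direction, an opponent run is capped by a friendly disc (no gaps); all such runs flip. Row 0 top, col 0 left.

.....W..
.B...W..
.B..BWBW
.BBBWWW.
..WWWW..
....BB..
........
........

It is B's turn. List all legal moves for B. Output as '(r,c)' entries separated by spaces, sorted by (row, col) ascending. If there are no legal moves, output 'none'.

(0,4): flips 1 -> legal
(0,6): flips 1 -> legal
(1,4): no bracket -> illegal
(1,6): no bracket -> illegal
(1,7): no bracket -> illegal
(2,3): no bracket -> illegal
(3,7): flips 3 -> legal
(4,1): no bracket -> illegal
(4,6): flips 2 -> legal
(4,7): no bracket -> illegal
(5,1): flips 1 -> legal
(5,2): flips 1 -> legal
(5,3): flips 4 -> legal
(5,6): no bracket -> illegal

Answer: (0,4) (0,6) (3,7) (4,6) (5,1) (5,2) (5,3)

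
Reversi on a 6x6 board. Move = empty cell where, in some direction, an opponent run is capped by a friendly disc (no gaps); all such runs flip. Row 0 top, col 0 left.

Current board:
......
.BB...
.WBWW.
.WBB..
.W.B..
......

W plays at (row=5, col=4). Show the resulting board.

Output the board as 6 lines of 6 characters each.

Answer: ......
.BB...
.WBWW.
.WWB..
.W.W..
....W.

Derivation:
Place W at (5,4); scan 8 dirs for brackets.
Dir NW: opp run (4,3) (3,2) capped by W -> flip
Dir N: first cell '.' (not opp) -> no flip
Dir NE: first cell '.' (not opp) -> no flip
Dir W: first cell '.' (not opp) -> no flip
Dir E: first cell '.' (not opp) -> no flip
Dir SW: edge -> no flip
Dir S: edge -> no flip
Dir SE: edge -> no flip
All flips: (3,2) (4,3)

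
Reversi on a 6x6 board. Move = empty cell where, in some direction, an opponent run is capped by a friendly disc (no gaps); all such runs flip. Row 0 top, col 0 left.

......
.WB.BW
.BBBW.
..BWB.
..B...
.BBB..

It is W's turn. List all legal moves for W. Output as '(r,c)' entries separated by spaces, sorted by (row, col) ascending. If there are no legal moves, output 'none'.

Answer: (0,4) (1,3) (2,0) (3,1) (3,5) (4,4)

Derivation:
(0,1): no bracket -> illegal
(0,2): no bracket -> illegal
(0,3): no bracket -> illegal
(0,4): flips 1 -> legal
(0,5): no bracket -> illegal
(1,0): no bracket -> illegal
(1,3): flips 3 -> legal
(2,0): flips 3 -> legal
(2,5): no bracket -> illegal
(3,0): no bracket -> illegal
(3,1): flips 2 -> legal
(3,5): flips 1 -> legal
(4,0): no bracket -> illegal
(4,1): no bracket -> illegal
(4,3): no bracket -> illegal
(4,4): flips 1 -> legal
(4,5): no bracket -> illegal
(5,0): no bracket -> illegal
(5,4): no bracket -> illegal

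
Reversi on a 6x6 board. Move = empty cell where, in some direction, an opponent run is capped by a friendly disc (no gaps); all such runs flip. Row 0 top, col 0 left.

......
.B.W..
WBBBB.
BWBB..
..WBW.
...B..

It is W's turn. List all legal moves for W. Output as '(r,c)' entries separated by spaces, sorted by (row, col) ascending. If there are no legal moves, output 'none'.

Answer: (0,0) (0,1) (0,2) (1,2) (1,5) (2,5) (3,4) (3,5) (4,0)

Derivation:
(0,0): flips 3 -> legal
(0,1): flips 2 -> legal
(0,2): flips 1 -> legal
(1,0): no bracket -> illegal
(1,2): flips 2 -> legal
(1,4): no bracket -> illegal
(1,5): flips 2 -> legal
(2,5): flips 4 -> legal
(3,4): flips 2 -> legal
(3,5): flips 1 -> legal
(4,0): flips 1 -> legal
(4,1): no bracket -> illegal
(5,2): no bracket -> illegal
(5,4): no bracket -> illegal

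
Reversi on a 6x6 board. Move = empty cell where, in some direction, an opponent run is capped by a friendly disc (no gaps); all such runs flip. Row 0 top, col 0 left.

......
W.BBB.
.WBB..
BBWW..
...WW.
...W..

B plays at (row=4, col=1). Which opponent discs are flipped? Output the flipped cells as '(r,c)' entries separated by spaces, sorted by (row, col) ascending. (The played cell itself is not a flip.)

Answer: (3,2)

Derivation:
Dir NW: first cell 'B' (not opp) -> no flip
Dir N: first cell 'B' (not opp) -> no flip
Dir NE: opp run (3,2) capped by B -> flip
Dir W: first cell '.' (not opp) -> no flip
Dir E: first cell '.' (not opp) -> no flip
Dir SW: first cell '.' (not opp) -> no flip
Dir S: first cell '.' (not opp) -> no flip
Dir SE: first cell '.' (not opp) -> no flip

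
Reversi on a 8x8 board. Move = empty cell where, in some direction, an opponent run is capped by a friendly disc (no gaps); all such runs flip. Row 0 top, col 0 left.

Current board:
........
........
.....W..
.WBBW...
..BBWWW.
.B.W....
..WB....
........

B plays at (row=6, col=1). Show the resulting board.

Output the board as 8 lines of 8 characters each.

Place B at (6,1); scan 8 dirs for brackets.
Dir NW: first cell '.' (not opp) -> no flip
Dir N: first cell 'B' (not opp) -> no flip
Dir NE: first cell '.' (not opp) -> no flip
Dir W: first cell '.' (not opp) -> no flip
Dir E: opp run (6,2) capped by B -> flip
Dir SW: first cell '.' (not opp) -> no flip
Dir S: first cell '.' (not opp) -> no flip
Dir SE: first cell '.' (not opp) -> no flip
All flips: (6,2)

Answer: ........
........
.....W..
.WBBW...
..BBWWW.
.B.W....
.BBB....
........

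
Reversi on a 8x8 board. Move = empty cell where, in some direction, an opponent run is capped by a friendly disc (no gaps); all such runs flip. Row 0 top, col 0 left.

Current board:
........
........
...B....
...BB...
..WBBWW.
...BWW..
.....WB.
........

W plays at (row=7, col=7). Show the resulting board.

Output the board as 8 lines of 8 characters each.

Answer: ........
........
...B....
...BB...
..WBBWW.
...BWW..
.....WW.
.......W

Derivation:
Place W at (7,7); scan 8 dirs for brackets.
Dir NW: opp run (6,6) capped by W -> flip
Dir N: first cell '.' (not opp) -> no flip
Dir NE: edge -> no flip
Dir W: first cell '.' (not opp) -> no flip
Dir E: edge -> no flip
Dir SW: edge -> no flip
Dir S: edge -> no flip
Dir SE: edge -> no flip
All flips: (6,6)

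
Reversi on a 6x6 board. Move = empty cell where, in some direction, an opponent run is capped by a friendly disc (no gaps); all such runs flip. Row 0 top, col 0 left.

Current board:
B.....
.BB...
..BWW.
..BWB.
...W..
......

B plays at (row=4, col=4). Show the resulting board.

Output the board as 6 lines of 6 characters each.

Place B at (4,4); scan 8 dirs for brackets.
Dir NW: opp run (3,3) capped by B -> flip
Dir N: first cell 'B' (not opp) -> no flip
Dir NE: first cell '.' (not opp) -> no flip
Dir W: opp run (4,3), next='.' -> no flip
Dir E: first cell '.' (not opp) -> no flip
Dir SW: first cell '.' (not opp) -> no flip
Dir S: first cell '.' (not opp) -> no flip
Dir SE: first cell '.' (not opp) -> no flip
All flips: (3,3)

Answer: B.....
.BB...
..BWW.
..BBB.
...WB.
......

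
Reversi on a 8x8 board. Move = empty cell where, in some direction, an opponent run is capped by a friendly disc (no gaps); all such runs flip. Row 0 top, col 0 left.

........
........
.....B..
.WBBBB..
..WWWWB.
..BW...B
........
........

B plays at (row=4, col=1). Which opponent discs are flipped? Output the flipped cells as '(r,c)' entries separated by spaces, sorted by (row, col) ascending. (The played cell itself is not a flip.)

Dir NW: first cell '.' (not opp) -> no flip
Dir N: opp run (3,1), next='.' -> no flip
Dir NE: first cell 'B' (not opp) -> no flip
Dir W: first cell '.' (not opp) -> no flip
Dir E: opp run (4,2) (4,3) (4,4) (4,5) capped by B -> flip
Dir SW: first cell '.' (not opp) -> no flip
Dir S: first cell '.' (not opp) -> no flip
Dir SE: first cell 'B' (not opp) -> no flip

Answer: (4,2) (4,3) (4,4) (4,5)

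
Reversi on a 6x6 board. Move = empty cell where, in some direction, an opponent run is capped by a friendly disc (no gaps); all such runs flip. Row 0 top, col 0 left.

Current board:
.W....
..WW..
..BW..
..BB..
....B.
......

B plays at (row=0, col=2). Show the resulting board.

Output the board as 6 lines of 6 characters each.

Answer: .WB...
..BW..
..BW..
..BB..
....B.
......

Derivation:
Place B at (0,2); scan 8 dirs for brackets.
Dir NW: edge -> no flip
Dir N: edge -> no flip
Dir NE: edge -> no flip
Dir W: opp run (0,1), next='.' -> no flip
Dir E: first cell '.' (not opp) -> no flip
Dir SW: first cell '.' (not opp) -> no flip
Dir S: opp run (1,2) capped by B -> flip
Dir SE: opp run (1,3), next='.' -> no flip
All flips: (1,2)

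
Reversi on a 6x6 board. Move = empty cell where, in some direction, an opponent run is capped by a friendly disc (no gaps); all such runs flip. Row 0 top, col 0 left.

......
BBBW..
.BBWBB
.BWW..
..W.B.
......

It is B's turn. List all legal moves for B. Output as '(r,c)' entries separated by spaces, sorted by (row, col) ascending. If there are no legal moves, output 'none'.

(0,2): flips 1 -> legal
(0,3): no bracket -> illegal
(0,4): flips 1 -> legal
(1,4): flips 1 -> legal
(3,4): flips 3 -> legal
(4,1): no bracket -> illegal
(4,3): flips 1 -> legal
(5,1): flips 2 -> legal
(5,2): flips 2 -> legal
(5,3): flips 1 -> legal

Answer: (0,2) (0,4) (1,4) (3,4) (4,3) (5,1) (5,2) (5,3)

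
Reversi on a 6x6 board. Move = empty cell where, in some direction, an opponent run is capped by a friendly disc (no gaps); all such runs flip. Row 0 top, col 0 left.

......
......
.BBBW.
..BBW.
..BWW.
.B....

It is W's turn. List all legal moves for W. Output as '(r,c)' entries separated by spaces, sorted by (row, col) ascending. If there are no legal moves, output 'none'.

Answer: (1,0) (1,1) (1,2) (1,3) (2,0) (3,1) (4,1)

Derivation:
(1,0): flips 2 -> legal
(1,1): flips 2 -> legal
(1,2): flips 1 -> legal
(1,3): flips 2 -> legal
(1,4): no bracket -> illegal
(2,0): flips 3 -> legal
(3,0): no bracket -> illegal
(3,1): flips 2 -> legal
(4,0): no bracket -> illegal
(4,1): flips 1 -> legal
(5,0): no bracket -> illegal
(5,2): no bracket -> illegal
(5,3): no bracket -> illegal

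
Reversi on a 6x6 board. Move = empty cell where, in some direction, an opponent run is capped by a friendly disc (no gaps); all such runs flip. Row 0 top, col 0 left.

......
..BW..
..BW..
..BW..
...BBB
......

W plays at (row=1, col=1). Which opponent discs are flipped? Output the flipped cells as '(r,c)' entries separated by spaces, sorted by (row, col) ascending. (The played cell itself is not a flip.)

Dir NW: first cell '.' (not opp) -> no flip
Dir N: first cell '.' (not opp) -> no flip
Dir NE: first cell '.' (not opp) -> no flip
Dir W: first cell '.' (not opp) -> no flip
Dir E: opp run (1,2) capped by W -> flip
Dir SW: first cell '.' (not opp) -> no flip
Dir S: first cell '.' (not opp) -> no flip
Dir SE: opp run (2,2) capped by W -> flip

Answer: (1,2) (2,2)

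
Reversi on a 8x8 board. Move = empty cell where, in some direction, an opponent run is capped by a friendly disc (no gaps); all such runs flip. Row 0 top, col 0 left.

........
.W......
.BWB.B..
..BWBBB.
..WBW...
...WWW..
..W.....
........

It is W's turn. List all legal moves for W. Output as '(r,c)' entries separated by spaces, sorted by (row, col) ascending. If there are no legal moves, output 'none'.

Answer: (1,0) (1,3) (2,0) (2,4) (2,6) (3,1) (3,7)

Derivation:
(1,0): flips 3 -> legal
(1,2): no bracket -> illegal
(1,3): flips 1 -> legal
(1,4): no bracket -> illegal
(1,5): no bracket -> illegal
(1,6): no bracket -> illegal
(2,0): flips 1 -> legal
(2,4): flips 2 -> legal
(2,6): flips 1 -> legal
(2,7): no bracket -> illegal
(3,0): no bracket -> illegal
(3,1): flips 2 -> legal
(3,7): flips 3 -> legal
(4,1): no bracket -> illegal
(4,5): no bracket -> illegal
(4,6): no bracket -> illegal
(4,7): no bracket -> illegal
(5,2): no bracket -> illegal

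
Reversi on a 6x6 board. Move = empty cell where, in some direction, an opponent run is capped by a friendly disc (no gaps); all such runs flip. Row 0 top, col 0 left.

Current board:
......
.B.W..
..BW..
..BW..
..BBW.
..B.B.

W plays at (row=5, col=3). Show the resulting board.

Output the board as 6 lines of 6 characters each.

Place W at (5,3); scan 8 dirs for brackets.
Dir NW: opp run (4,2), next='.' -> no flip
Dir N: opp run (4,3) capped by W -> flip
Dir NE: first cell 'W' (not opp) -> no flip
Dir W: opp run (5,2), next='.' -> no flip
Dir E: opp run (5,4), next='.' -> no flip
Dir SW: edge -> no flip
Dir S: edge -> no flip
Dir SE: edge -> no flip
All flips: (4,3)

Answer: ......
.B.W..
..BW..
..BW..
..BWW.
..BWB.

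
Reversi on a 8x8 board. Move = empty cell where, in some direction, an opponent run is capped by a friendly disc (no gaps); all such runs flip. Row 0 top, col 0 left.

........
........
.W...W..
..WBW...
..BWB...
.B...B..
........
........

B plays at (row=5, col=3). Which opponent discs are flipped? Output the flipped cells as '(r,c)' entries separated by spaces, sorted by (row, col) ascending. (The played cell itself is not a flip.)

Dir NW: first cell 'B' (not opp) -> no flip
Dir N: opp run (4,3) capped by B -> flip
Dir NE: first cell 'B' (not opp) -> no flip
Dir W: first cell '.' (not opp) -> no flip
Dir E: first cell '.' (not opp) -> no flip
Dir SW: first cell '.' (not opp) -> no flip
Dir S: first cell '.' (not opp) -> no flip
Dir SE: first cell '.' (not opp) -> no flip

Answer: (4,3)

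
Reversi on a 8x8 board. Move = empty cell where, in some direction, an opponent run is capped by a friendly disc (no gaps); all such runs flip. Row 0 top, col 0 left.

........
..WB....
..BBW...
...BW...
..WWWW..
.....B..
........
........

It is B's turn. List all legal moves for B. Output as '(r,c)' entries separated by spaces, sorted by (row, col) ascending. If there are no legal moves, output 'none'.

(0,1): flips 1 -> legal
(0,2): flips 1 -> legal
(0,3): no bracket -> illegal
(1,1): flips 1 -> legal
(1,4): no bracket -> illegal
(1,5): flips 1 -> legal
(2,1): no bracket -> illegal
(2,5): flips 1 -> legal
(3,1): no bracket -> illegal
(3,2): no bracket -> illegal
(3,5): flips 3 -> legal
(3,6): no bracket -> illegal
(4,1): no bracket -> illegal
(4,6): no bracket -> illegal
(5,1): flips 1 -> legal
(5,2): no bracket -> illegal
(5,3): flips 1 -> legal
(5,4): no bracket -> illegal
(5,6): flips 2 -> legal

Answer: (0,1) (0,2) (1,1) (1,5) (2,5) (3,5) (5,1) (5,3) (5,6)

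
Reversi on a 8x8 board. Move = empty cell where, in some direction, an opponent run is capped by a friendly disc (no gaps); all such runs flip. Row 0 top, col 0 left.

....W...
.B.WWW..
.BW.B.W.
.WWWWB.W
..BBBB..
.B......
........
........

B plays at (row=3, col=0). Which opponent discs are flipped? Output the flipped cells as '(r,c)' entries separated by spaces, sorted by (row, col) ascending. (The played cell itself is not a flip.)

Dir NW: edge -> no flip
Dir N: first cell '.' (not opp) -> no flip
Dir NE: first cell 'B' (not opp) -> no flip
Dir W: edge -> no flip
Dir E: opp run (3,1) (3,2) (3,3) (3,4) capped by B -> flip
Dir SW: edge -> no flip
Dir S: first cell '.' (not opp) -> no flip
Dir SE: first cell '.' (not opp) -> no flip

Answer: (3,1) (3,2) (3,3) (3,4)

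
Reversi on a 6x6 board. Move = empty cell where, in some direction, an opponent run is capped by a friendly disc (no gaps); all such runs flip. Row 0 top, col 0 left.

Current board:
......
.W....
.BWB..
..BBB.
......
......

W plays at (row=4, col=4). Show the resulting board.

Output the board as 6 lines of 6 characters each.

Answer: ......
.W....
.BWB..
..BWB.
....W.
......

Derivation:
Place W at (4,4); scan 8 dirs for brackets.
Dir NW: opp run (3,3) capped by W -> flip
Dir N: opp run (3,4), next='.' -> no flip
Dir NE: first cell '.' (not opp) -> no flip
Dir W: first cell '.' (not opp) -> no flip
Dir E: first cell '.' (not opp) -> no flip
Dir SW: first cell '.' (not opp) -> no flip
Dir S: first cell '.' (not opp) -> no flip
Dir SE: first cell '.' (not opp) -> no flip
All flips: (3,3)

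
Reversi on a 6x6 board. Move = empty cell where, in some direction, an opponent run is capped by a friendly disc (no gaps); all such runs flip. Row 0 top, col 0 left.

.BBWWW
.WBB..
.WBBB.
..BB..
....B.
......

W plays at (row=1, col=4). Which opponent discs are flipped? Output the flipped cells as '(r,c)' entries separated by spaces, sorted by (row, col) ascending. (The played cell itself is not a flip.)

Answer: (1,2) (1,3)

Derivation:
Dir NW: first cell 'W' (not opp) -> no flip
Dir N: first cell 'W' (not opp) -> no flip
Dir NE: first cell 'W' (not opp) -> no flip
Dir W: opp run (1,3) (1,2) capped by W -> flip
Dir E: first cell '.' (not opp) -> no flip
Dir SW: opp run (2,3) (3,2), next='.' -> no flip
Dir S: opp run (2,4), next='.' -> no flip
Dir SE: first cell '.' (not opp) -> no flip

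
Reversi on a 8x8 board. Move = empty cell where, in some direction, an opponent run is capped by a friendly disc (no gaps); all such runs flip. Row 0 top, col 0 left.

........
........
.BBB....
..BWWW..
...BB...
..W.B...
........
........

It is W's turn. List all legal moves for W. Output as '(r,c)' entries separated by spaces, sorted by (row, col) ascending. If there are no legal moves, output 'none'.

(1,0): no bracket -> illegal
(1,1): flips 1 -> legal
(1,2): flips 1 -> legal
(1,3): flips 1 -> legal
(1,4): no bracket -> illegal
(2,0): no bracket -> illegal
(2,4): no bracket -> illegal
(3,0): no bracket -> illegal
(3,1): flips 1 -> legal
(4,1): no bracket -> illegal
(4,2): no bracket -> illegal
(4,5): no bracket -> illegal
(5,3): flips 2 -> legal
(5,5): flips 1 -> legal
(6,3): no bracket -> illegal
(6,4): flips 2 -> legal
(6,5): no bracket -> illegal

Answer: (1,1) (1,2) (1,3) (3,1) (5,3) (5,5) (6,4)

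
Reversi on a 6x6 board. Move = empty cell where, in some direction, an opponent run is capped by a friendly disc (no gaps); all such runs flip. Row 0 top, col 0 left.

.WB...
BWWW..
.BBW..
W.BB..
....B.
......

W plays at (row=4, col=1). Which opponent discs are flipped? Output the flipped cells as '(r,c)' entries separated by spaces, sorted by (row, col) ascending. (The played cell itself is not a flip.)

Dir NW: first cell 'W' (not opp) -> no flip
Dir N: first cell '.' (not opp) -> no flip
Dir NE: opp run (3,2) capped by W -> flip
Dir W: first cell '.' (not opp) -> no flip
Dir E: first cell '.' (not opp) -> no flip
Dir SW: first cell '.' (not opp) -> no flip
Dir S: first cell '.' (not opp) -> no flip
Dir SE: first cell '.' (not opp) -> no flip

Answer: (3,2)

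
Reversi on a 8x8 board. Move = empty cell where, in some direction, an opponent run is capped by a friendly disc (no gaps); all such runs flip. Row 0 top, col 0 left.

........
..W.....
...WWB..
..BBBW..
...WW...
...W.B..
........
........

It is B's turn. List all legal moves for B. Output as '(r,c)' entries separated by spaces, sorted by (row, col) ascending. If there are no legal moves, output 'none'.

(0,1): flips 2 -> legal
(0,2): no bracket -> illegal
(0,3): no bracket -> illegal
(1,1): no bracket -> illegal
(1,3): flips 1 -> legal
(1,4): flips 2 -> legal
(1,5): flips 1 -> legal
(2,1): no bracket -> illegal
(2,2): flips 2 -> legal
(2,6): no bracket -> illegal
(3,6): flips 1 -> legal
(4,2): no bracket -> illegal
(4,5): flips 1 -> legal
(4,6): no bracket -> illegal
(5,2): flips 1 -> legal
(5,4): flips 2 -> legal
(6,2): no bracket -> illegal
(6,3): flips 2 -> legal
(6,4): no bracket -> illegal

Answer: (0,1) (1,3) (1,4) (1,5) (2,2) (3,6) (4,5) (5,2) (5,4) (6,3)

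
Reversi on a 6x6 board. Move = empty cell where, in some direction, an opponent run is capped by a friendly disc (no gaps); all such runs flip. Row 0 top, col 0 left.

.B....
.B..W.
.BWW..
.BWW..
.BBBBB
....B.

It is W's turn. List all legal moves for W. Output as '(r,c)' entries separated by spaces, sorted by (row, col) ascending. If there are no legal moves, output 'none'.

Answer: (0,0) (1,0) (2,0) (3,0) (4,0) (5,0) (5,1) (5,2) (5,3) (5,5)

Derivation:
(0,0): flips 1 -> legal
(0,2): no bracket -> illegal
(1,0): flips 1 -> legal
(1,2): no bracket -> illegal
(2,0): flips 1 -> legal
(3,0): flips 1 -> legal
(3,4): no bracket -> illegal
(3,5): no bracket -> illegal
(4,0): flips 1 -> legal
(5,0): flips 1 -> legal
(5,1): flips 1 -> legal
(5,2): flips 1 -> legal
(5,3): flips 1 -> legal
(5,5): flips 1 -> legal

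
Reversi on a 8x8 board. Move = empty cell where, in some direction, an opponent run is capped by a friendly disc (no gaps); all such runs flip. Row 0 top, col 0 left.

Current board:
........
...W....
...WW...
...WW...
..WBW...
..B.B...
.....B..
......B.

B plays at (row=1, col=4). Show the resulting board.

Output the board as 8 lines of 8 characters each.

Answer: ........
...WB...
...WB...
...WB...
..WBB...
..B.B...
.....B..
......B.

Derivation:
Place B at (1,4); scan 8 dirs for brackets.
Dir NW: first cell '.' (not opp) -> no flip
Dir N: first cell '.' (not opp) -> no flip
Dir NE: first cell '.' (not opp) -> no flip
Dir W: opp run (1,3), next='.' -> no flip
Dir E: first cell '.' (not opp) -> no flip
Dir SW: opp run (2,3), next='.' -> no flip
Dir S: opp run (2,4) (3,4) (4,4) capped by B -> flip
Dir SE: first cell '.' (not opp) -> no flip
All flips: (2,4) (3,4) (4,4)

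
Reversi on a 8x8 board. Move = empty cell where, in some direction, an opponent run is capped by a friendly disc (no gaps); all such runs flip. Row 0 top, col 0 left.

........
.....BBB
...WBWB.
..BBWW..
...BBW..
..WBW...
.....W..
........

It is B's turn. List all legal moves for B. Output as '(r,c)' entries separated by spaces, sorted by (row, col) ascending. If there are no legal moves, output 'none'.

(1,2): no bracket -> illegal
(1,3): flips 1 -> legal
(1,4): flips 1 -> legal
(2,2): flips 1 -> legal
(3,6): flips 2 -> legal
(4,1): no bracket -> illegal
(4,2): no bracket -> illegal
(4,6): flips 2 -> legal
(5,1): flips 1 -> legal
(5,5): flips 4 -> legal
(5,6): no bracket -> illegal
(6,1): flips 1 -> legal
(6,2): no bracket -> illegal
(6,3): no bracket -> illegal
(6,4): flips 1 -> legal
(6,6): no bracket -> illegal
(7,4): no bracket -> illegal
(7,5): no bracket -> illegal
(7,6): flips 2 -> legal

Answer: (1,3) (1,4) (2,2) (3,6) (4,6) (5,1) (5,5) (6,1) (6,4) (7,6)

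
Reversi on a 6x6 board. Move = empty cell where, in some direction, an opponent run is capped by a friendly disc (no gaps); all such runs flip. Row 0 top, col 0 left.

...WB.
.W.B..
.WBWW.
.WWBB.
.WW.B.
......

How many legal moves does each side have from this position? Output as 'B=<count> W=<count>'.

-- B to move --
(0,0): flips 1 -> legal
(0,1): no bracket -> illegal
(0,2): flips 1 -> legal
(1,0): no bracket -> illegal
(1,2): flips 1 -> legal
(1,4): flips 1 -> legal
(1,5): flips 1 -> legal
(2,0): flips 1 -> legal
(2,5): flips 2 -> legal
(3,0): flips 2 -> legal
(3,5): flips 1 -> legal
(4,0): flips 1 -> legal
(4,3): no bracket -> illegal
(5,0): no bracket -> illegal
(5,1): flips 1 -> legal
(5,2): flips 2 -> legal
(5,3): no bracket -> illegal
B mobility = 12
-- W to move --
(0,2): flips 1 -> legal
(0,5): flips 1 -> legal
(1,2): flips 1 -> legal
(1,4): no bracket -> illegal
(1,5): no bracket -> illegal
(2,5): no bracket -> illegal
(3,5): flips 2 -> legal
(4,3): flips 1 -> legal
(4,5): flips 1 -> legal
(5,3): no bracket -> illegal
(5,4): flips 2 -> legal
(5,5): flips 3 -> legal
W mobility = 8

Answer: B=12 W=8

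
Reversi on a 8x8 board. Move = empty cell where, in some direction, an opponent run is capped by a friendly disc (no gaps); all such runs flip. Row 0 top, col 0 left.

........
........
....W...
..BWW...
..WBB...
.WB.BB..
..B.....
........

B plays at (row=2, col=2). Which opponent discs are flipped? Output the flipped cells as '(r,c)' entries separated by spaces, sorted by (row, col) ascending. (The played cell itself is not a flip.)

Answer: (3,3)

Derivation:
Dir NW: first cell '.' (not opp) -> no flip
Dir N: first cell '.' (not opp) -> no flip
Dir NE: first cell '.' (not opp) -> no flip
Dir W: first cell '.' (not opp) -> no flip
Dir E: first cell '.' (not opp) -> no flip
Dir SW: first cell '.' (not opp) -> no flip
Dir S: first cell 'B' (not opp) -> no flip
Dir SE: opp run (3,3) capped by B -> flip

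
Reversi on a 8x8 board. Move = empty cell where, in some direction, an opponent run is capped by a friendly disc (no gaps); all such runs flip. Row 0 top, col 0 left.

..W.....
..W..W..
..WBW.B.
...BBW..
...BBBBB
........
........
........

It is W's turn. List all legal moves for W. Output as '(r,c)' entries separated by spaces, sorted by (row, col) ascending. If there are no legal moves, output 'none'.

(1,3): no bracket -> illegal
(1,4): no bracket -> illegal
(1,6): no bracket -> illegal
(1,7): flips 1 -> legal
(2,5): no bracket -> illegal
(2,7): no bracket -> illegal
(3,2): flips 2 -> legal
(3,6): no bracket -> illegal
(3,7): flips 1 -> legal
(4,2): flips 1 -> legal
(5,2): no bracket -> illegal
(5,3): flips 1 -> legal
(5,4): flips 2 -> legal
(5,5): flips 3 -> legal
(5,6): flips 3 -> legal
(5,7): flips 1 -> legal

Answer: (1,7) (3,2) (3,7) (4,2) (5,3) (5,4) (5,5) (5,6) (5,7)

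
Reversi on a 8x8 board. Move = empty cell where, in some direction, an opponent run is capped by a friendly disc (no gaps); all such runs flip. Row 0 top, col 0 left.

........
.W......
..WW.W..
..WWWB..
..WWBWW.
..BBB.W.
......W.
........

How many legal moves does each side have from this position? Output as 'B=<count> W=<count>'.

-- B to move --
(0,0): flips 3 -> legal
(0,1): no bracket -> illegal
(0,2): no bracket -> illegal
(1,0): no bracket -> illegal
(1,2): flips 3 -> legal
(1,3): flips 3 -> legal
(1,4): no bracket -> illegal
(1,5): flips 1 -> legal
(1,6): flips 3 -> legal
(2,0): no bracket -> illegal
(2,1): flips 2 -> legal
(2,4): flips 1 -> legal
(2,6): no bracket -> illegal
(3,1): flips 4 -> legal
(3,6): flips 1 -> legal
(3,7): no bracket -> illegal
(4,1): flips 2 -> legal
(4,7): flips 2 -> legal
(5,1): no bracket -> illegal
(5,5): flips 1 -> legal
(5,7): flips 1 -> legal
(6,5): no bracket -> illegal
(6,7): no bracket -> illegal
(7,5): no bracket -> illegal
(7,6): no bracket -> illegal
(7,7): no bracket -> illegal
B mobility = 13
-- W to move --
(2,4): flips 1 -> legal
(2,6): no bracket -> illegal
(3,6): flips 1 -> legal
(4,1): no bracket -> illegal
(5,1): no bracket -> illegal
(5,5): flips 1 -> legal
(6,1): flips 1 -> legal
(6,2): flips 1 -> legal
(6,3): flips 2 -> legal
(6,4): flips 3 -> legal
(6,5): flips 1 -> legal
W mobility = 8

Answer: B=13 W=8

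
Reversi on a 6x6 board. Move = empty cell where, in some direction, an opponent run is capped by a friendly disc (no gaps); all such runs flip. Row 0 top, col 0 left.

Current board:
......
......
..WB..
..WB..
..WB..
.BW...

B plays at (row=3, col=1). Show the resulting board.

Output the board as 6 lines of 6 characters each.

Place B at (3,1); scan 8 dirs for brackets.
Dir NW: first cell '.' (not opp) -> no flip
Dir N: first cell '.' (not opp) -> no flip
Dir NE: opp run (2,2), next='.' -> no flip
Dir W: first cell '.' (not opp) -> no flip
Dir E: opp run (3,2) capped by B -> flip
Dir SW: first cell '.' (not opp) -> no flip
Dir S: first cell '.' (not opp) -> no flip
Dir SE: opp run (4,2), next='.' -> no flip
All flips: (3,2)

Answer: ......
......
..WB..
.BBB..
..WB..
.BW...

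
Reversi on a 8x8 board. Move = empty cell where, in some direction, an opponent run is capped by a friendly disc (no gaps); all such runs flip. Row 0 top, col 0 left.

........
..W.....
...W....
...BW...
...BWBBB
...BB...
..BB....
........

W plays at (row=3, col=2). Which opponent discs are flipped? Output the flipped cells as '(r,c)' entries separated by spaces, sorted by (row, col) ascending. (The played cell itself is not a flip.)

Answer: (3,3)

Derivation:
Dir NW: first cell '.' (not opp) -> no flip
Dir N: first cell '.' (not opp) -> no flip
Dir NE: first cell 'W' (not opp) -> no flip
Dir W: first cell '.' (not opp) -> no flip
Dir E: opp run (3,3) capped by W -> flip
Dir SW: first cell '.' (not opp) -> no flip
Dir S: first cell '.' (not opp) -> no flip
Dir SE: opp run (4,3) (5,4), next='.' -> no flip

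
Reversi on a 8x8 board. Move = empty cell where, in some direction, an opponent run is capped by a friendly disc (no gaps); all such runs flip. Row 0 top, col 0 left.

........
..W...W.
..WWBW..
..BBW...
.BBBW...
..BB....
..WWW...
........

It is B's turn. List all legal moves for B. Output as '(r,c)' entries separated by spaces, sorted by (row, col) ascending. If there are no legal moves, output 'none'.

Answer: (0,2) (0,7) (1,1) (1,3) (1,4) (2,1) (2,6) (3,5) (4,5) (5,4) (5,5) (7,1) (7,2) (7,3) (7,4) (7,5)

Derivation:
(0,1): no bracket -> illegal
(0,2): flips 2 -> legal
(0,3): no bracket -> illegal
(0,5): no bracket -> illegal
(0,6): no bracket -> illegal
(0,7): flips 3 -> legal
(1,1): flips 1 -> legal
(1,3): flips 1 -> legal
(1,4): flips 1 -> legal
(1,5): no bracket -> illegal
(1,7): no bracket -> illegal
(2,1): flips 2 -> legal
(2,6): flips 1 -> legal
(2,7): no bracket -> illegal
(3,1): no bracket -> illegal
(3,5): flips 2 -> legal
(3,6): no bracket -> illegal
(4,5): flips 1 -> legal
(5,1): no bracket -> illegal
(5,4): flips 2 -> legal
(5,5): flips 1 -> legal
(6,1): no bracket -> illegal
(6,5): no bracket -> illegal
(7,1): flips 1 -> legal
(7,2): flips 1 -> legal
(7,3): flips 1 -> legal
(7,4): flips 1 -> legal
(7,5): flips 1 -> legal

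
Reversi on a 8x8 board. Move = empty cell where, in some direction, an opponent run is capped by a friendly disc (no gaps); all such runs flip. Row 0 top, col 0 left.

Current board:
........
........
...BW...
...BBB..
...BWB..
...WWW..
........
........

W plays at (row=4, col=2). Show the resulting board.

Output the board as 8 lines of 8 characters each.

Answer: ........
........
...BW...
...WBB..
..WWWB..
...WWW..
........
........

Derivation:
Place W at (4,2); scan 8 dirs for brackets.
Dir NW: first cell '.' (not opp) -> no flip
Dir N: first cell '.' (not opp) -> no flip
Dir NE: opp run (3,3) capped by W -> flip
Dir W: first cell '.' (not opp) -> no flip
Dir E: opp run (4,3) capped by W -> flip
Dir SW: first cell '.' (not opp) -> no flip
Dir S: first cell '.' (not opp) -> no flip
Dir SE: first cell 'W' (not opp) -> no flip
All flips: (3,3) (4,3)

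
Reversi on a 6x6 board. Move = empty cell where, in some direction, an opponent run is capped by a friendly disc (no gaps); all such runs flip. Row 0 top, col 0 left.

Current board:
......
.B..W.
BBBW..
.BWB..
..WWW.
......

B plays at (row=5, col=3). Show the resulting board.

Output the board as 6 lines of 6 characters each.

Answer: ......
.B..W.
BBBW..
.BWB..
..BBW.
...B..

Derivation:
Place B at (5,3); scan 8 dirs for brackets.
Dir NW: opp run (4,2) capped by B -> flip
Dir N: opp run (4,3) capped by B -> flip
Dir NE: opp run (4,4), next='.' -> no flip
Dir W: first cell '.' (not opp) -> no flip
Dir E: first cell '.' (not opp) -> no flip
Dir SW: edge -> no flip
Dir S: edge -> no flip
Dir SE: edge -> no flip
All flips: (4,2) (4,3)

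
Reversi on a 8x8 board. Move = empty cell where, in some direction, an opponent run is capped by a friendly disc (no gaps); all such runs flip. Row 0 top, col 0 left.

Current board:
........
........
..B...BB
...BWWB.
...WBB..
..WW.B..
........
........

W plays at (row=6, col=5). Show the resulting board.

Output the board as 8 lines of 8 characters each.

Place W at (6,5); scan 8 dirs for brackets.
Dir NW: first cell '.' (not opp) -> no flip
Dir N: opp run (5,5) (4,5) capped by W -> flip
Dir NE: first cell '.' (not opp) -> no flip
Dir W: first cell '.' (not opp) -> no flip
Dir E: first cell '.' (not opp) -> no flip
Dir SW: first cell '.' (not opp) -> no flip
Dir S: first cell '.' (not opp) -> no flip
Dir SE: first cell '.' (not opp) -> no flip
All flips: (4,5) (5,5)

Answer: ........
........
..B...BB
...BWWB.
...WBW..
..WW.W..
.....W..
........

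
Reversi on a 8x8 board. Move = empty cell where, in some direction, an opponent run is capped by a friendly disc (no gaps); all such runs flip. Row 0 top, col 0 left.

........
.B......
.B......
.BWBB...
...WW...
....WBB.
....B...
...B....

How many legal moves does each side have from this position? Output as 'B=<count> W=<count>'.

Answer: B=3 W=10

Derivation:
-- B to move --
(2,2): no bracket -> illegal
(2,3): no bracket -> illegal
(3,5): no bracket -> illegal
(4,1): no bracket -> illegal
(4,2): no bracket -> illegal
(4,5): no bracket -> illegal
(5,2): flips 1 -> legal
(5,3): flips 2 -> legal
(6,3): no bracket -> illegal
(6,5): flips 3 -> legal
B mobility = 3
-- W to move --
(0,0): no bracket -> illegal
(0,1): no bracket -> illegal
(0,2): no bracket -> illegal
(1,0): flips 1 -> legal
(1,2): no bracket -> illegal
(2,0): no bracket -> illegal
(2,2): flips 1 -> legal
(2,3): flips 1 -> legal
(2,4): flips 1 -> legal
(2,5): flips 1 -> legal
(3,0): flips 1 -> legal
(3,5): flips 2 -> legal
(4,0): no bracket -> illegal
(4,1): no bracket -> illegal
(4,2): no bracket -> illegal
(4,5): no bracket -> illegal
(4,6): no bracket -> illegal
(4,7): no bracket -> illegal
(5,3): no bracket -> illegal
(5,7): flips 2 -> legal
(6,2): no bracket -> illegal
(6,3): no bracket -> illegal
(6,5): no bracket -> illegal
(6,6): flips 1 -> legal
(6,7): no bracket -> illegal
(7,2): no bracket -> illegal
(7,4): flips 1 -> legal
(7,5): no bracket -> illegal
W mobility = 10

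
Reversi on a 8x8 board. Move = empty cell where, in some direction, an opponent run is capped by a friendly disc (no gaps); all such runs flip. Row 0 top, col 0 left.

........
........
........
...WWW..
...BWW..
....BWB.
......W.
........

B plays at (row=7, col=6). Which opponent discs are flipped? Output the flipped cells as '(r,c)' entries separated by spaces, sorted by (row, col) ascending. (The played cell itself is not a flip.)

Answer: (6,6)

Derivation:
Dir NW: first cell '.' (not opp) -> no flip
Dir N: opp run (6,6) capped by B -> flip
Dir NE: first cell '.' (not opp) -> no flip
Dir W: first cell '.' (not opp) -> no flip
Dir E: first cell '.' (not opp) -> no flip
Dir SW: edge -> no flip
Dir S: edge -> no flip
Dir SE: edge -> no flip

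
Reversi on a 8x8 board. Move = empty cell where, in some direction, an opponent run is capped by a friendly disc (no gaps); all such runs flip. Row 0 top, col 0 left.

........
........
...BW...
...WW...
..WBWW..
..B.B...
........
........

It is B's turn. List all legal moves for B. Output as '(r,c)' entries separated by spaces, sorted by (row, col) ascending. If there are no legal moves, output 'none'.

Answer: (1,4) (2,5) (3,2) (3,6) (4,1) (4,6) (5,6)

Derivation:
(1,3): no bracket -> illegal
(1,4): flips 3 -> legal
(1,5): no bracket -> illegal
(2,2): no bracket -> illegal
(2,5): flips 2 -> legal
(3,1): no bracket -> illegal
(3,2): flips 1 -> legal
(3,5): no bracket -> illegal
(3,6): flips 1 -> legal
(4,1): flips 1 -> legal
(4,6): flips 2 -> legal
(5,1): no bracket -> illegal
(5,3): no bracket -> illegal
(5,5): no bracket -> illegal
(5,6): flips 2 -> legal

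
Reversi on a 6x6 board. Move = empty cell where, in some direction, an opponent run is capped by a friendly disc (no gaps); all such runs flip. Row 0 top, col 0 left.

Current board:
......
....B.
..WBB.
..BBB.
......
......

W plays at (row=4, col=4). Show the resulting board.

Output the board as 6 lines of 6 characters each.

Place W at (4,4); scan 8 dirs for brackets.
Dir NW: opp run (3,3) capped by W -> flip
Dir N: opp run (3,4) (2,4) (1,4), next='.' -> no flip
Dir NE: first cell '.' (not opp) -> no flip
Dir W: first cell '.' (not opp) -> no flip
Dir E: first cell '.' (not opp) -> no flip
Dir SW: first cell '.' (not opp) -> no flip
Dir S: first cell '.' (not opp) -> no flip
Dir SE: first cell '.' (not opp) -> no flip
All flips: (3,3)

Answer: ......
....B.
..WBB.
..BWB.
....W.
......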